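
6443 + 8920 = 15363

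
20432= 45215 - 24783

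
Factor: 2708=2^2*677^1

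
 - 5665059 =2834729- 8499788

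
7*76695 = 536865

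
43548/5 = 43548/5 = 8709.60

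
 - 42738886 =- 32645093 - 10093793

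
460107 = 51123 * 9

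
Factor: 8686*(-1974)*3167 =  - 54301901388=- 2^2*3^1*7^1*43^1*47^1*101^1 * 3167^1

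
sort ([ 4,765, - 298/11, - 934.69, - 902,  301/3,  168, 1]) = [ -934.69, - 902, - 298/11, 1,4,301/3 , 168,  765]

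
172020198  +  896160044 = 1068180242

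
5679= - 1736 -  - 7415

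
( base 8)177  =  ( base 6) 331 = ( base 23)5C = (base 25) 52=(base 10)127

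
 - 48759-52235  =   - 100994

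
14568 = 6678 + 7890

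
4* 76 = 304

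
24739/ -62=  - 24739/62 = - 399.02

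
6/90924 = 1/15154 = 0.00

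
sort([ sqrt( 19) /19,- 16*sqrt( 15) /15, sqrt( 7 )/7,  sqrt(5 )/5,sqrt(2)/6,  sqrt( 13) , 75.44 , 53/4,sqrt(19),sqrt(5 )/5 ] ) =[ - 16 * sqrt(15 ) /15 , sqrt(19) /19 , sqrt(2)/6,sqrt(7)/7,sqrt( 5)/5,  sqrt(5)/5, sqrt (13),sqrt(19 ), 53/4,75.44]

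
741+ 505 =1246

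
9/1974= 3/658 = 0.00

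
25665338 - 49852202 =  - 24186864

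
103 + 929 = 1032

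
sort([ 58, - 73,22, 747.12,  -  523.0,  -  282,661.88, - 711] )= [- 711, - 523.0,-282, - 73,  22, 58,661.88,747.12]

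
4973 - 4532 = 441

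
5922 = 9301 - 3379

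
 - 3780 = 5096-8876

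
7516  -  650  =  6866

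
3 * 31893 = 95679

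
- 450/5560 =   -  1+511/556= -0.08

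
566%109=21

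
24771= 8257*3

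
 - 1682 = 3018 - 4700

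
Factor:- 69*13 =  - 897 =- 3^1*13^1*23^1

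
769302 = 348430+420872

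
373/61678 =373/61678 = 0.01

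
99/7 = 14 + 1/7 = 14.14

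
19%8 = 3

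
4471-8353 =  - 3882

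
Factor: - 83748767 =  - 379^1*220973^1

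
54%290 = 54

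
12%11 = 1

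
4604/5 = 4604/5 = 920.80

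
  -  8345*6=  -  50070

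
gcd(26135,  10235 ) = 5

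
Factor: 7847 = 7^1*19^1*59^1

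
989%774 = 215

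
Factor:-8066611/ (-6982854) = 2^( -1 ) * 3^(-1 ) * 7^1 * 29^1 * 79^1*503^1*577^( - 1)*2017^( - 1)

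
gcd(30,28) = 2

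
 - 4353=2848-7201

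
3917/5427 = 3917/5427 = 0.72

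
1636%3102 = 1636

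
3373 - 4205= - 832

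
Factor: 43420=2^2*5^1*13^1*167^1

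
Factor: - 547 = -547^1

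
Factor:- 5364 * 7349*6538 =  - 257728195368 = - 2^3*3^2*7^1*149^1*467^1*7349^1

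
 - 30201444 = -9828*3073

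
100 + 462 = 562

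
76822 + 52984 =129806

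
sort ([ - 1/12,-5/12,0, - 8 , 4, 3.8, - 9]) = [ - 9, - 8, - 5/12,- 1/12,0 , 3.8,  4]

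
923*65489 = 60446347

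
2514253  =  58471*43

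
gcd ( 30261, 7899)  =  3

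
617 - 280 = 337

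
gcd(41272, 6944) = 56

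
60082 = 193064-132982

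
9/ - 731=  -9/731 = -0.01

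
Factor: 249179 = 7^1*35597^1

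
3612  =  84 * 43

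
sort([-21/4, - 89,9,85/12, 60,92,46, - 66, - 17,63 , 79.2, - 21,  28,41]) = [ - 89, -66, - 21 , - 17, - 21/4 , 85/12,  9, 28,  41,46, 60 , 63,79.2, 92]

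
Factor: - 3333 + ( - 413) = - 2^1 *1873^1 = -  3746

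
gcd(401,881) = 1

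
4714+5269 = 9983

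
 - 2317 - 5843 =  -8160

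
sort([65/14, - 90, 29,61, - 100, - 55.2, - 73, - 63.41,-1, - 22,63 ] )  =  [  -  100, - 90, - 73,-63.41,-55.2, - 22, - 1, 65/14,29, 61,63 ] 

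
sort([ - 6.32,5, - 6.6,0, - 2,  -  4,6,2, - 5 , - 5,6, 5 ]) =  [ - 6.6,-6.32, - 5, - 5,-4,- 2, 0  ,  2, 5  ,  5 , 6,6 ]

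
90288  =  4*22572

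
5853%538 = 473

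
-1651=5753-7404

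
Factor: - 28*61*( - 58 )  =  99064=   2^3*7^1*29^1*  61^1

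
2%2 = 0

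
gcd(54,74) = 2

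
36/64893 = 12/21631 = 0.00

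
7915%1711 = 1071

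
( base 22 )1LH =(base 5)12323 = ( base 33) T6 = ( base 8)1703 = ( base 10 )963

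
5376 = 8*672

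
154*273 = 42042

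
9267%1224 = 699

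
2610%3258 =2610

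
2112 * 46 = 97152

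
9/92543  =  9/92543 = 0.00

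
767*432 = 331344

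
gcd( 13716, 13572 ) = 36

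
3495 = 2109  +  1386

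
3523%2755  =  768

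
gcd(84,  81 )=3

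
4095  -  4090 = 5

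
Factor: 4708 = 2^2*11^1*107^1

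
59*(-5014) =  - 295826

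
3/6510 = 1/2170 = 0.00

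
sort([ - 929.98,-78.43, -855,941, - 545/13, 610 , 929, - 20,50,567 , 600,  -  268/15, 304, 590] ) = [- 929.98, - 855, - 78.43,  -  545/13, - 20,-268/15, 50,  304, 567,590,600,610,929, 941 ]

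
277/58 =4 + 45/58=4.78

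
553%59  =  22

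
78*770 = 60060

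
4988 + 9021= 14009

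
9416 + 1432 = 10848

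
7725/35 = 1545/7 = 220.71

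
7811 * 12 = 93732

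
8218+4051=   12269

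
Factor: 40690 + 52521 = 93211 = 17^1*5483^1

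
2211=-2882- - 5093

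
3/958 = 3/958 = 0.00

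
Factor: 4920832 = 2^9*7^1*1373^1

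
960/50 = 19 + 1/5 = 19.20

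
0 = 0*937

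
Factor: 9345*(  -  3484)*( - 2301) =74915911980 = 2^2*3^2*5^1*7^1*13^2*59^1*67^1*89^1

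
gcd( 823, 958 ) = 1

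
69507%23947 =21613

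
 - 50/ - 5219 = 50/5219 = 0.01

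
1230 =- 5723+6953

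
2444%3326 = 2444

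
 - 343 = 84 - 427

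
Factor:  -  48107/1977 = -73/3 = - 3^(  -  1 ) * 73^1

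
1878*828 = 1554984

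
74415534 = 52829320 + 21586214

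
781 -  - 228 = 1009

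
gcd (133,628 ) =1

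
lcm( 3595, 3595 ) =3595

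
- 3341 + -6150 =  - 9491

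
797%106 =55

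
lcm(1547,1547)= 1547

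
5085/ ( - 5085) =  - 1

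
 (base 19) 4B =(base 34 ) 2J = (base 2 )1010111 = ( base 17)52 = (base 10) 87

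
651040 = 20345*32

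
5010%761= 444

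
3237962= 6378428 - 3140466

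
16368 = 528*31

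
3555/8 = 3555/8  =  444.38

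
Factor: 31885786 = 2^1*37^1*107^1*4027^1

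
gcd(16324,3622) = 2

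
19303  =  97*199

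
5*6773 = 33865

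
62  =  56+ 6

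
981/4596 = 327/1532 = 0.21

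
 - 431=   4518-4949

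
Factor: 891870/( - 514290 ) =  - 79^( - 1)*137^1 = - 137/79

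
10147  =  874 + 9273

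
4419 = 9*491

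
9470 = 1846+7624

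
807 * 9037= 7292859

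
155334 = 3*51778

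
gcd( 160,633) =1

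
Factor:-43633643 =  - 547^1*79769^1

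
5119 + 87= 5206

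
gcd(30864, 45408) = 48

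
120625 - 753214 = -632589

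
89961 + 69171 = 159132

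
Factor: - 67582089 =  - 3^2*17^1*441713^1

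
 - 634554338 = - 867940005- - 233385667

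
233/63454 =233/63454 = 0.00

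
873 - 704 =169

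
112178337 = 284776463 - 172598126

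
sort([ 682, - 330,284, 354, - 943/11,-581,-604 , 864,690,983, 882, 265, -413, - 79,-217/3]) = [-604, - 581, - 413,-330, - 943/11,  -  79,  -  217/3,265 , 284,354,682 , 690,864, 882,983]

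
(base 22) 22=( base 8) 56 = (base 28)1I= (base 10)46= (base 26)1k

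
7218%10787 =7218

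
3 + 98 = 101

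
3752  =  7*536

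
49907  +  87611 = 137518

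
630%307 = 16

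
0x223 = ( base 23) 10i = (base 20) 177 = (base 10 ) 547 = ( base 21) 151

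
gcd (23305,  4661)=4661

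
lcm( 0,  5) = 0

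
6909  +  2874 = 9783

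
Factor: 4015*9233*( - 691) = -5^1*7^1*11^1*73^1*691^1*1319^1 = - 25615712045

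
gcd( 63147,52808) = 7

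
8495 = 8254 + 241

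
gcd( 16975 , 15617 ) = 679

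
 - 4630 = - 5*926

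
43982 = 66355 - 22373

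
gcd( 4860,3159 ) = 243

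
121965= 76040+45925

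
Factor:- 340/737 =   -  2^2*5^1*11^( - 1)*17^1*67^ (  -  1)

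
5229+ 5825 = 11054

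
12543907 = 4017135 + 8526772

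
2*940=1880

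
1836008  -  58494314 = -56658306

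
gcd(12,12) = 12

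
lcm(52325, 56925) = 5180175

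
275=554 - 279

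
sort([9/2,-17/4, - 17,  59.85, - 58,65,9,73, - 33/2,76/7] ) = [ - 58, - 17, - 33/2, - 17/4,9/2, 9, 76/7, 59.85,  65 , 73]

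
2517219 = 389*6471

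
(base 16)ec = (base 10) 236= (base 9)282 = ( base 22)ag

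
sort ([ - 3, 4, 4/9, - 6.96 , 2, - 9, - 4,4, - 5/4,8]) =[ - 9, - 6.96, - 4, - 3, - 5/4,4/9,2, 4,  4, 8]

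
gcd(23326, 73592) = 2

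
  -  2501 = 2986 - 5487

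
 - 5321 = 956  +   - 6277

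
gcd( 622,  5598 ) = 622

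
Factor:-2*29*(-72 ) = 4176 = 2^4*3^2*29^1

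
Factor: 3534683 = 3534683^1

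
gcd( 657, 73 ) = 73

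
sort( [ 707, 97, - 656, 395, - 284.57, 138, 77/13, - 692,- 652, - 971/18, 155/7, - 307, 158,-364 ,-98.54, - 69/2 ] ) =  [ - 692, - 656, - 652, - 364, - 307, - 284.57,-98.54,-971/18,-69/2,  77/13,  155/7, 97,138, 158,395, 707 ] 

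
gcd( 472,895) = 1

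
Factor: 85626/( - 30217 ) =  - 1278/451 = - 2^1*3^2*11^( - 1)*41^( - 1)* 71^1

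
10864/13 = 10864/13=   835.69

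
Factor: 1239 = 3^1*7^1*59^1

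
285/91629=95/30543 = 0.00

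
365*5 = 1825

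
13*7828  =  101764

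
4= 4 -0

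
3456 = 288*12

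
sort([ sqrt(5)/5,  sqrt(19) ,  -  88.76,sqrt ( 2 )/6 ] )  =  [  -  88.76, sqrt( 2)/6 , sqrt ( 5)/5 , sqrt(19 )] 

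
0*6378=0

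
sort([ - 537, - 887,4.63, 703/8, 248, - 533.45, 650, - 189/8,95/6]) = [ - 887, - 537, - 533.45  ,- 189/8, 4.63,  95/6,703/8 , 248, 650 ] 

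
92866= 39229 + 53637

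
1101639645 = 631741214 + 469898431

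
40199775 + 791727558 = 831927333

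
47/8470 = 47/8470=0.01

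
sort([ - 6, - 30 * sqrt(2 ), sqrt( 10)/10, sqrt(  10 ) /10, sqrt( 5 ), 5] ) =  [ - 30 * sqrt(2) , - 6, sqrt ( 10) /10, sqrt( 10)/10, sqrt (5), 5]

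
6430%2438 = 1554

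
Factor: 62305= 5^1 * 17^1*733^1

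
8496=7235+1261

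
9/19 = 9/19 = 0.47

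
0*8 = 0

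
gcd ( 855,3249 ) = 171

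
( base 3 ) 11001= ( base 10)109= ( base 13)85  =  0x6d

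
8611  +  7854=16465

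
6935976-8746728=-1810752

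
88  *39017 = 3433496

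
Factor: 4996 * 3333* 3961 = 2^2*3^1 * 11^1*17^1  *  101^1*233^1*1249^1 = 65957256948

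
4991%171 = 32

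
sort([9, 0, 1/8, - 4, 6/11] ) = [-4, 0, 1/8,6/11, 9] 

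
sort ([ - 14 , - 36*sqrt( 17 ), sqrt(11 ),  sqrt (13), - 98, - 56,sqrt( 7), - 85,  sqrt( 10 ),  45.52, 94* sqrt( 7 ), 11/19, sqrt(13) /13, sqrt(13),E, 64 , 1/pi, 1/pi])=[ -36 * sqrt( 17), - 98,-85, - 56, - 14, sqrt( 13 ) /13,  1/pi, 1/pi,11/19, sqrt( 7), E, sqrt( 10),sqrt( 11 ),  sqrt( 13), sqrt ( 13 ), 45.52, 64,94 * sqrt(7 )] 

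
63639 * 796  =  50656644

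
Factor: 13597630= 2^1*5^1*101^1*13463^1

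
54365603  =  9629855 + 44735748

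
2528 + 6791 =9319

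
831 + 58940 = 59771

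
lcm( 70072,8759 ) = 70072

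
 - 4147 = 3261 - 7408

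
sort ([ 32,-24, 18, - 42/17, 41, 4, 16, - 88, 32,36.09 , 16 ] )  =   [  -  88, - 24,-42/17, 4, 16,16, 18, 32, 32,  36.09, 41] 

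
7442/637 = 7442/637 = 11.68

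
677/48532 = 677/48532= 0.01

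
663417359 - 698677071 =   -  35259712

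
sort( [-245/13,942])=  [ - 245/13, 942]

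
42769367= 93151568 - 50382201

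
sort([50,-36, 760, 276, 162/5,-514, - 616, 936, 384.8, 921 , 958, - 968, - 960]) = [ - 968, - 960,-616,-514, - 36,162/5, 50,276, 384.8, 760, 921, 936,958]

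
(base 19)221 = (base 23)1A2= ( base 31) OH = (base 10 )761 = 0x2F9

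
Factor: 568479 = 3^1*189493^1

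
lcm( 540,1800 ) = 5400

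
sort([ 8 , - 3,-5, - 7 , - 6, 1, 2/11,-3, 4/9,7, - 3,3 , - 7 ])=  [ - 7, - 7, - 6 , - 5, - 3,- 3,-3,2/11, 4/9, 1  ,  3,  7,  8 ]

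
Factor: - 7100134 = -2^1*41^1 * 86587^1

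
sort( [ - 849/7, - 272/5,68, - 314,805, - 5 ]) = [-314, - 849/7,  -  272/5, - 5,68 , 805]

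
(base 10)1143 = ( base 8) 2167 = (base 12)7b3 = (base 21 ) 2c9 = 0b10001110111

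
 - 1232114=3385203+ - 4617317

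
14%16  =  14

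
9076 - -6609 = 15685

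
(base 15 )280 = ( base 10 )570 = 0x23A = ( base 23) 11i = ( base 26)LO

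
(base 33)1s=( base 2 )111101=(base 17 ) 3a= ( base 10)61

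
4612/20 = 230 + 3/5  =  230.60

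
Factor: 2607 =3^1 * 11^1*79^1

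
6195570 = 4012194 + 2183376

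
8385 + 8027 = 16412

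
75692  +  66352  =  142044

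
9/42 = 3/14 =0.21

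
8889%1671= 534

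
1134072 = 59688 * 19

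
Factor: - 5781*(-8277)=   47849337 = 3^2*31^1*41^1 * 47^1*89^1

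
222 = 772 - 550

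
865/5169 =865/5169 = 0.17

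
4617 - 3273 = 1344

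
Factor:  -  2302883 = -11^1 *209353^1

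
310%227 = 83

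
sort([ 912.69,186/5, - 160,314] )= [ - 160,186/5,314,  912.69]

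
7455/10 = 745 + 1/2 = 745.50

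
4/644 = 1/161 = 0.01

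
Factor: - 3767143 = -311^1*12113^1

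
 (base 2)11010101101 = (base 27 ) 298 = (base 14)8a1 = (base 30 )1qt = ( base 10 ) 1709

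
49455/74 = 49455/74 = 668.31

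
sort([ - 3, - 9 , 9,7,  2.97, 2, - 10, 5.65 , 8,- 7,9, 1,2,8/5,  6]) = [ - 10, - 9, - 7, -3, 1, 8/5,2,2,2.97,  5.65,6,7,8,9 , 9]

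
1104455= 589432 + 515023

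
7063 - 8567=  - 1504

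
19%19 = 0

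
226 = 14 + 212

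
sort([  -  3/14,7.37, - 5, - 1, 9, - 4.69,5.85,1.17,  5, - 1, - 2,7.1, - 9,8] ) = [ - 9, - 5, - 4.69, - 2, - 1, - 1,-3/14, 1.17,5, 5.85, 7.1, 7.37, 8,9 ]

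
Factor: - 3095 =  - 5^1*619^1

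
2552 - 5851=  -  3299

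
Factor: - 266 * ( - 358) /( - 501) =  - 2^2*3^( - 1 )*7^1 * 19^1 * 167^ ( - 1 ) * 179^1 = - 95228/501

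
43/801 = 43/801 = 0.05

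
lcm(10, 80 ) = 80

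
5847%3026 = 2821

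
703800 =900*782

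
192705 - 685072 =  - 492367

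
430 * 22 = 9460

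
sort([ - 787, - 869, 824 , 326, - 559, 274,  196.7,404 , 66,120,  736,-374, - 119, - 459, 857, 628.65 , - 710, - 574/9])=[  -  869,-787, - 710 , - 559, - 459,-374,  -  119, - 574/9, 66,120, 196.7,274,326 , 404,628.65, 736,  824, 857] 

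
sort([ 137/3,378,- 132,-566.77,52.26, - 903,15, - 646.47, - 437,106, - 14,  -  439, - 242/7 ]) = [ - 903, - 646.47, - 566.77,  -  439,-437, - 132, - 242/7,-14, 15,137/3,52.26,106, 378] 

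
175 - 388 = - 213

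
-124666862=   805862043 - 930528905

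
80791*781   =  63097771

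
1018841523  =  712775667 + 306065856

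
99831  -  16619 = 83212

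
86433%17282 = 23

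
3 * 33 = 99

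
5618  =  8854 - 3236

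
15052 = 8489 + 6563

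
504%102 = 96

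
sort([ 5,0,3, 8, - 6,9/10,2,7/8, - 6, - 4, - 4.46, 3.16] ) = [ -6, - 6, - 4.46 , - 4,0,7/8, 9/10, 2,3,3.16,5,  8 ]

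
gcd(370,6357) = 1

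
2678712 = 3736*717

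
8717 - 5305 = 3412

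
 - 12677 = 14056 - 26733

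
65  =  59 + 6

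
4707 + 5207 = 9914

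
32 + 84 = 116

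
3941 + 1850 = 5791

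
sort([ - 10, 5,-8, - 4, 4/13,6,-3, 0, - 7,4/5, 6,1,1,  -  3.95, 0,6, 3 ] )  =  [-10, - 8, - 7, -4, - 3.95, - 3, 0, 0, 4/13,4/5,1, 1, 3,5,  6, 6, 6]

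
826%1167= 826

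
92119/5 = 18423 + 4/5 = 18423.80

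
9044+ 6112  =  15156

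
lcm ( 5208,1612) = 67704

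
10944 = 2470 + 8474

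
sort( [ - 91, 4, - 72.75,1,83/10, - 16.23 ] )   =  [ - 91, -72.75, - 16.23,  1,4,  83/10 ]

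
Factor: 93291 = 3^1*11^2*257^1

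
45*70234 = 3160530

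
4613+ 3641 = 8254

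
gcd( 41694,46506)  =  6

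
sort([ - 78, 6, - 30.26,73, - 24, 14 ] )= [ - 78,  -  30.26, - 24, 6,14,  73]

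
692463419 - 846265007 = -153801588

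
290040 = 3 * 96680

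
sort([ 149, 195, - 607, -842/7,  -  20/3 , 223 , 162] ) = [ - 607 , - 842/7 , - 20/3, 149, 162,195,223 ]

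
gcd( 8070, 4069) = 1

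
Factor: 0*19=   0^1 = 0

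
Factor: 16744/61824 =2^( - 4 )*3^(- 1)*13^1 = 13/48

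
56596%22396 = 11804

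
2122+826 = 2948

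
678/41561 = 678/41561 = 0.02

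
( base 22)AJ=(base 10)239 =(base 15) 10E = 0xEF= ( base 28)8f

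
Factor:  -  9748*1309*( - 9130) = 2^3* 5^1*7^1*11^2*17^1*83^1 * 2437^1 = 116500005160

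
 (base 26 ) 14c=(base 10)792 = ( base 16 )318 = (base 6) 3400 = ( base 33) o0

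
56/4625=56/4625 = 0.01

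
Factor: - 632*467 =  - 295144 = - 2^3 * 79^1*467^1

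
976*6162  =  6014112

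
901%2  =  1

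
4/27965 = 4/27965 = 0.00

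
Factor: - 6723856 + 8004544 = 1280688 = 2^4*3^1*26681^1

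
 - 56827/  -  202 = 281  +  65/202 = 281.32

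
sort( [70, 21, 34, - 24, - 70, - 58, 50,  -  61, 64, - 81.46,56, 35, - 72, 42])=[ - 81.46, - 72, - 70, -61,-58, - 24, 21, 34, 35, 42,50,56, 64,70]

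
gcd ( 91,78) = 13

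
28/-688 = -1+165/172 = - 0.04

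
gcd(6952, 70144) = 8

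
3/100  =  3/100 = 0.03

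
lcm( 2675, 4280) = 21400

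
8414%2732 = 218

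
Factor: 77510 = 2^1*5^1*23^1*337^1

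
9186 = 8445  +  741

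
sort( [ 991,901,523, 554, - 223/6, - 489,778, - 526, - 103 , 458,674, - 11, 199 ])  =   [ - 526, - 489,  -  103, - 223/6,-11,199 , 458,523, 554, 674,778,901,991 ] 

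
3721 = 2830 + 891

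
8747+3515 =12262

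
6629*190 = 1259510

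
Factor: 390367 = 390367^1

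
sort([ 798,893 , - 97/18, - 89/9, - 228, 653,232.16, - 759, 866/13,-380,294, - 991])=[ - 991, - 759, - 380, - 228, - 89/9,-97/18, 866/13,  232.16, 294,  653, 798,893 ]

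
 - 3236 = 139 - 3375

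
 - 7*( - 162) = 1134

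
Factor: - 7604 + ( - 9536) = -2^2 * 5^1 * 857^1= - 17140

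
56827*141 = 8012607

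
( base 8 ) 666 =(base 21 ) ki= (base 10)438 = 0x1B6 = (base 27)g6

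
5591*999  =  5585409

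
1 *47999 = 47999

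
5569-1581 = 3988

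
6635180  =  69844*95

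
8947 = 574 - -8373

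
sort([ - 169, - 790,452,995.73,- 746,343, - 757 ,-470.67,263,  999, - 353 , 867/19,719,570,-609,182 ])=[  -  790,-757,- 746 ,  -  609 ,-470.67,- 353, - 169 , 867/19 , 182, 263  ,  343, 452,570,719,995.73,999]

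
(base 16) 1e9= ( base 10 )489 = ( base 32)F9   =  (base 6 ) 2133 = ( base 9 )603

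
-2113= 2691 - 4804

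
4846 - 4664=182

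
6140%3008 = 124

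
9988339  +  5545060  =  15533399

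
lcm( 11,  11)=11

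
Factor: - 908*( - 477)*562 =2^3*3^2* 53^1*227^1*281^1 =243411192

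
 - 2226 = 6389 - 8615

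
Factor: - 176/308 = -2^2*7^(-1) = -4/7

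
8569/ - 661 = -8569/661 = -12.96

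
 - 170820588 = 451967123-622787711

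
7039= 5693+1346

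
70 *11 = 770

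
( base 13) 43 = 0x37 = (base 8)67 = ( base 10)55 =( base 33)1m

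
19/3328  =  19/3328 = 0.01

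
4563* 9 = 41067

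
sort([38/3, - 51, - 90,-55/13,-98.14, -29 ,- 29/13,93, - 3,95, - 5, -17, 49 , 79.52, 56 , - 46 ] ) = [ - 98.14, - 90,  -  51,  -  46, - 29, - 17,  -  5, - 55/13, - 3, - 29/13,38/3,  49, 56,79.52, 93, 95]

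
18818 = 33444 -14626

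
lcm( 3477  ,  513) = 31293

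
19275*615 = 11854125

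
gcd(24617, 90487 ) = 1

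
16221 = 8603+7618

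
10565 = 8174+2391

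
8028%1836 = 684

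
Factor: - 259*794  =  -205646  =  - 2^1 * 7^1*37^1*397^1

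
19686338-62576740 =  - 42890402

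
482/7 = 68+ 6/7 = 68.86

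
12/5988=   1/499 = 0.00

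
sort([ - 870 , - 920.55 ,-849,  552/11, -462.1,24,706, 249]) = [ - 920.55,-870, - 849, - 462.1,24,552/11, 249 , 706 ] 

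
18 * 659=11862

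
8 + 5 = 13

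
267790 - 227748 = 40042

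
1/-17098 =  - 1  +  17097/17098  =  - 0.00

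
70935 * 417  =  29579895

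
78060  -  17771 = 60289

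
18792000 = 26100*720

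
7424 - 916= 6508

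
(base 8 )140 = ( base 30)36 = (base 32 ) 30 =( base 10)96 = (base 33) 2u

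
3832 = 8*479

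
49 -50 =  - 1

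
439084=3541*124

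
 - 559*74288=  -  41526992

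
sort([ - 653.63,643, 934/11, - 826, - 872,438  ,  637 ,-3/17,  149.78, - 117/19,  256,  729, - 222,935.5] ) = [-872, - 826,  -  653.63, - 222, - 117/19,- 3/17,934/11,149.78,256 , 438,637,643,729, 935.5]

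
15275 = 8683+6592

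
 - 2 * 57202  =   - 114404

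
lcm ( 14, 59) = 826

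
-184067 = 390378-574445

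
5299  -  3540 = 1759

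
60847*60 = 3650820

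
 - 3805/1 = -3805 = - 3805.00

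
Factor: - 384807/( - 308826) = 157/126= 2^( - 1) * 3^( - 2) *7^(  -  1 ) * 157^1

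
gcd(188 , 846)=94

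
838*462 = 387156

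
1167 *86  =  100362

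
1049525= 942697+106828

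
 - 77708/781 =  - 77708/781 = - 99.50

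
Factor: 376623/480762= 2^( - 1)*13^1*37^1*307^( - 1 ) = 481/614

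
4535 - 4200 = 335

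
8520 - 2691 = 5829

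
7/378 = 1/54 = 0.02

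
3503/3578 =3503/3578 = 0.98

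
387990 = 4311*90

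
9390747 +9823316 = 19214063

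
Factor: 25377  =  3^1*11^1* 769^1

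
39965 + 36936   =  76901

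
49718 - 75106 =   -  25388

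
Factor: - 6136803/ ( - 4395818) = 2^ (- 1) *3^4*7^(-1)*239^1*317^1*313987^( - 1 )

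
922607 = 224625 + 697982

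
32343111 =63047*513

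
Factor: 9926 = 2^1*7^1*709^1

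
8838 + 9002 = 17840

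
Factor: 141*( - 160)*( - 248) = 5594880  =  2^8*3^1*5^1*31^1*47^1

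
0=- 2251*0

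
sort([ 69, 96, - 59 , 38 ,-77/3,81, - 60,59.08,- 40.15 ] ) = [ - 60 ,-59, - 40.15, - 77/3, 38,59.08 , 69, 81, 96 ] 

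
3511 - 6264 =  - 2753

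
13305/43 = 13305/43 = 309.42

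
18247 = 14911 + 3336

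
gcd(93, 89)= 1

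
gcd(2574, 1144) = 286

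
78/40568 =39/20284 =0.00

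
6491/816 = 6491/816 = 7.95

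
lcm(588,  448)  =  9408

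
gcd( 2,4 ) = 2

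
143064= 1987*72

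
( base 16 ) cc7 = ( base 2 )110011000111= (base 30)3j1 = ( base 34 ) 2S7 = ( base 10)3271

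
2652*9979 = 26464308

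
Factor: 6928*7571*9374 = 491683998112 = 2^5*43^1*67^1*109^1*113^1*433^1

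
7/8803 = 7/8803=0.00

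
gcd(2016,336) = 336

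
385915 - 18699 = 367216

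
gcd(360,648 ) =72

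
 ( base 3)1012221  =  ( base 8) 1571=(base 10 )889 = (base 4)31321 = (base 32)rp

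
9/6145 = 9/6145 = 0.00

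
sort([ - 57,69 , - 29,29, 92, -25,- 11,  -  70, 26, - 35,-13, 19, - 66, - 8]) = [ - 70, - 66, - 57,-35, - 29, - 25, - 13, - 11, - 8,  19 , 26,29, 69 , 92]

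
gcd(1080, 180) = 180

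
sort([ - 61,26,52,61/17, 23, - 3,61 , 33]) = [ - 61 , - 3, 61/17, 23,26, 33, 52, 61 ] 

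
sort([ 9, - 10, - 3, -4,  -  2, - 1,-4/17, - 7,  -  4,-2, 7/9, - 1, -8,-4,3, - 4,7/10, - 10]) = [ - 10,  -  10,  -  8,  -  7,-4, - 4,  -  4, - 4, - 3, - 2, - 2, - 1,-1 ,  -  4/17,7/10,7/9,3,9]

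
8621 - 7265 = 1356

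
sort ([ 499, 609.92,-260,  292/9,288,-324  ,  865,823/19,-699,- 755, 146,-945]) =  [-945, - 755, - 699,-324,-260,292/9, 823/19, 146, 288, 499, 609.92, 865]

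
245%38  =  17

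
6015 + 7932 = 13947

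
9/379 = 9/379 = 0.02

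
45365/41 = 1106+19/41  =  1106.46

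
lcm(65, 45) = 585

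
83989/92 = 83989/92 = 912.92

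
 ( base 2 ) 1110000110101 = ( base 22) EK5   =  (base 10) 7221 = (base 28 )95P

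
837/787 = 1+50/787 = 1.06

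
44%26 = 18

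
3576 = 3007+569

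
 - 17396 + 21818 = 4422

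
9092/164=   55 + 18/41 = 55.44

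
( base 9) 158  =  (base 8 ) 206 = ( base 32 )46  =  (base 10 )134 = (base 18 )78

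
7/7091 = 1/1013= 0.00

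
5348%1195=568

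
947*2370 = 2244390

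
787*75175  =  59162725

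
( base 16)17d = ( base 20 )J1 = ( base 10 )381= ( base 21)I3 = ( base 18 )133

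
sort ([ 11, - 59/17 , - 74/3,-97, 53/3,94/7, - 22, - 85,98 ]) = [-97, - 85 , - 74/3,  -  22, - 59/17,11,94/7,53/3,98]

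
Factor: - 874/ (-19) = 2^1*23^1 = 46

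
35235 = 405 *87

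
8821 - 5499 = 3322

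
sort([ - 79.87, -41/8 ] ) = [-79.87,- 41/8]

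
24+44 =68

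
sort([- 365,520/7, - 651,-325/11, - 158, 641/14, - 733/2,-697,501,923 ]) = [  -  697,-651, - 733/2,-365, - 158,-325/11, 641/14,520/7 , 501 , 923] 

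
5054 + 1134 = 6188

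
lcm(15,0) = 0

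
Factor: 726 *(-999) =-2^1*3^4*11^2*37^1 =-725274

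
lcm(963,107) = 963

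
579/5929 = 579/5929 = 0.10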